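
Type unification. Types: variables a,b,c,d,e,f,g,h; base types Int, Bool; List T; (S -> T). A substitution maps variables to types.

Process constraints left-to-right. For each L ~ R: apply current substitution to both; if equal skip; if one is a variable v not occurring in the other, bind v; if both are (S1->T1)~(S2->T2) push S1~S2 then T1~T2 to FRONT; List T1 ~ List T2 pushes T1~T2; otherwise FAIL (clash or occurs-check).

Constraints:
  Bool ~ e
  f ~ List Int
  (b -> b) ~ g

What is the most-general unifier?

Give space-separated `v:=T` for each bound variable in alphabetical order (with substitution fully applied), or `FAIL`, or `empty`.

step 1: unify Bool ~ e  [subst: {-} | 2 pending]
  bind e := Bool
step 2: unify f ~ List Int  [subst: {e:=Bool} | 1 pending]
  bind f := List Int
step 3: unify (b -> b) ~ g  [subst: {e:=Bool, f:=List Int} | 0 pending]
  bind g := (b -> b)

Answer: e:=Bool f:=List Int g:=(b -> b)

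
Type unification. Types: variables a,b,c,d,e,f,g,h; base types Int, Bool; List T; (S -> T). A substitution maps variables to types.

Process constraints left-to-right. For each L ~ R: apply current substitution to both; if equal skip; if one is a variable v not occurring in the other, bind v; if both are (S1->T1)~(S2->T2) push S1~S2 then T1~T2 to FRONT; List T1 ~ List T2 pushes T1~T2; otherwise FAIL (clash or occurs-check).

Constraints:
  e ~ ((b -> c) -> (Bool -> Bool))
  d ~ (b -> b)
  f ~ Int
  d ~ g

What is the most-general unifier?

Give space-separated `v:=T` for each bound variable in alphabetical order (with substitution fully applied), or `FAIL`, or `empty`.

Answer: d:=(b -> b) e:=((b -> c) -> (Bool -> Bool)) f:=Int g:=(b -> b)

Derivation:
step 1: unify e ~ ((b -> c) -> (Bool -> Bool))  [subst: {-} | 3 pending]
  bind e := ((b -> c) -> (Bool -> Bool))
step 2: unify d ~ (b -> b)  [subst: {e:=((b -> c) -> (Bool -> Bool))} | 2 pending]
  bind d := (b -> b)
step 3: unify f ~ Int  [subst: {e:=((b -> c) -> (Bool -> Bool)), d:=(b -> b)} | 1 pending]
  bind f := Int
step 4: unify (b -> b) ~ g  [subst: {e:=((b -> c) -> (Bool -> Bool)), d:=(b -> b), f:=Int} | 0 pending]
  bind g := (b -> b)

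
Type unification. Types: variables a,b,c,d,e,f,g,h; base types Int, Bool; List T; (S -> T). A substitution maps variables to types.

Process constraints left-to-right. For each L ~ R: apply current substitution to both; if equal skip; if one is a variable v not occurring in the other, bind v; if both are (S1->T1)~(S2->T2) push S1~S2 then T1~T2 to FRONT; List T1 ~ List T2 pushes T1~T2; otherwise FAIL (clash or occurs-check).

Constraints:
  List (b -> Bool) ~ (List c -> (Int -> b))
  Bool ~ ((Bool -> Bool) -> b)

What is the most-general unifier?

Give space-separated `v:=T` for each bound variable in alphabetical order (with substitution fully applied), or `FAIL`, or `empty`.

Answer: FAIL

Derivation:
step 1: unify List (b -> Bool) ~ (List c -> (Int -> b))  [subst: {-} | 1 pending]
  clash: List (b -> Bool) vs (List c -> (Int -> b))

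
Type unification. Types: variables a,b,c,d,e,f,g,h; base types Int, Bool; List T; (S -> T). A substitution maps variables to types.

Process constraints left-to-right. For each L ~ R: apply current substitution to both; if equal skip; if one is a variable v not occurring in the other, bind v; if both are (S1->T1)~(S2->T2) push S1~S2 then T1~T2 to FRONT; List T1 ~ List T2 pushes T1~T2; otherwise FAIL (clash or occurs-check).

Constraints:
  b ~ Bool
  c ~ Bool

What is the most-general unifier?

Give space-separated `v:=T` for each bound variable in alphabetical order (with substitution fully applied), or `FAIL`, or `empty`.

Answer: b:=Bool c:=Bool

Derivation:
step 1: unify b ~ Bool  [subst: {-} | 1 pending]
  bind b := Bool
step 2: unify c ~ Bool  [subst: {b:=Bool} | 0 pending]
  bind c := Bool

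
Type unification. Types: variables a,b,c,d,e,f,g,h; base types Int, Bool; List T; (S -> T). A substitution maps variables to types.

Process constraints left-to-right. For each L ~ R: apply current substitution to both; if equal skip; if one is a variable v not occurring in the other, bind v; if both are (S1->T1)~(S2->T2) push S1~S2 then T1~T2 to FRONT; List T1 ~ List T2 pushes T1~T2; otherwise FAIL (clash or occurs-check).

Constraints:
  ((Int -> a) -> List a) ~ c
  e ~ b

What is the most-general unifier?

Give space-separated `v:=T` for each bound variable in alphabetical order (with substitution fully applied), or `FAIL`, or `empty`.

step 1: unify ((Int -> a) -> List a) ~ c  [subst: {-} | 1 pending]
  bind c := ((Int -> a) -> List a)
step 2: unify e ~ b  [subst: {c:=((Int -> a) -> List a)} | 0 pending]
  bind e := b

Answer: c:=((Int -> a) -> List a) e:=b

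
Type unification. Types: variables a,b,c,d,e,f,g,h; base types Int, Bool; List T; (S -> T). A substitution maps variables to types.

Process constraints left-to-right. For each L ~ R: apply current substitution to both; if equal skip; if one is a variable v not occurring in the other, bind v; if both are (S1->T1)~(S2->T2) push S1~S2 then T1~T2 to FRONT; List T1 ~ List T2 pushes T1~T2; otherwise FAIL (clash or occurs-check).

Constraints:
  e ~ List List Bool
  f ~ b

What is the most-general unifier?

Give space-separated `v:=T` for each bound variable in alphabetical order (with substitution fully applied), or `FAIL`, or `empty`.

step 1: unify e ~ List List Bool  [subst: {-} | 1 pending]
  bind e := List List Bool
step 2: unify f ~ b  [subst: {e:=List List Bool} | 0 pending]
  bind f := b

Answer: e:=List List Bool f:=b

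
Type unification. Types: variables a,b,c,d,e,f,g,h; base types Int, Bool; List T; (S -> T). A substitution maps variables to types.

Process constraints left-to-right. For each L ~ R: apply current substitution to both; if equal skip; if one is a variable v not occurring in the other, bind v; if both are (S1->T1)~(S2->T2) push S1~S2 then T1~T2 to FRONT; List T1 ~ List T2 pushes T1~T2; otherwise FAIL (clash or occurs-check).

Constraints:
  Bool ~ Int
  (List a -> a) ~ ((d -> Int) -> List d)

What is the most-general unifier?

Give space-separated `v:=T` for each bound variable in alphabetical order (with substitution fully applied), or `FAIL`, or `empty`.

step 1: unify Bool ~ Int  [subst: {-} | 1 pending]
  clash: Bool vs Int

Answer: FAIL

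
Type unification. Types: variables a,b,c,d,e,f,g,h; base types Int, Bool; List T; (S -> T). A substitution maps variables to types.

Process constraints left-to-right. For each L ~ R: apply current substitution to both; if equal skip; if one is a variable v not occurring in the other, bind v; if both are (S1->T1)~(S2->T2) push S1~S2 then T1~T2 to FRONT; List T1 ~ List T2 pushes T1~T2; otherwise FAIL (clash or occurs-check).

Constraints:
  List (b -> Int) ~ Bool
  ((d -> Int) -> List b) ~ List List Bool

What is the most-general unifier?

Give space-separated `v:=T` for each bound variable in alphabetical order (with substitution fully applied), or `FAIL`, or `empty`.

Answer: FAIL

Derivation:
step 1: unify List (b -> Int) ~ Bool  [subst: {-} | 1 pending]
  clash: List (b -> Int) vs Bool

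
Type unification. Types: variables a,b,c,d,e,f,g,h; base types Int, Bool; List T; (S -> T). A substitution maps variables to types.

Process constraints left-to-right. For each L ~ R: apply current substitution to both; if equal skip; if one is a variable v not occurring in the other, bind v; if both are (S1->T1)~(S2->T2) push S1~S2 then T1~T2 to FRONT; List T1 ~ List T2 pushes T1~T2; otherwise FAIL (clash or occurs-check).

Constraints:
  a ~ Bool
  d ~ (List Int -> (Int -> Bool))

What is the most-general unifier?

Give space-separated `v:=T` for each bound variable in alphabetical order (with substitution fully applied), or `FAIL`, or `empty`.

step 1: unify a ~ Bool  [subst: {-} | 1 pending]
  bind a := Bool
step 2: unify d ~ (List Int -> (Int -> Bool))  [subst: {a:=Bool} | 0 pending]
  bind d := (List Int -> (Int -> Bool))

Answer: a:=Bool d:=(List Int -> (Int -> Bool))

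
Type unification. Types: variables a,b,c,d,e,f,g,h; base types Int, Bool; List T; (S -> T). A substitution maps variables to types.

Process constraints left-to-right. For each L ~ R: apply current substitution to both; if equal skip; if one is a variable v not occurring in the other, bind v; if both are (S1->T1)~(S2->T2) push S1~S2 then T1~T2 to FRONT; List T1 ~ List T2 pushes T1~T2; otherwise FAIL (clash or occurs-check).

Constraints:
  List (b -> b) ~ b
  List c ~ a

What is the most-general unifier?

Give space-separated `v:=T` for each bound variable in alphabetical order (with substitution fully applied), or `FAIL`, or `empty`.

step 1: unify List (b -> b) ~ b  [subst: {-} | 1 pending]
  occurs-check fail

Answer: FAIL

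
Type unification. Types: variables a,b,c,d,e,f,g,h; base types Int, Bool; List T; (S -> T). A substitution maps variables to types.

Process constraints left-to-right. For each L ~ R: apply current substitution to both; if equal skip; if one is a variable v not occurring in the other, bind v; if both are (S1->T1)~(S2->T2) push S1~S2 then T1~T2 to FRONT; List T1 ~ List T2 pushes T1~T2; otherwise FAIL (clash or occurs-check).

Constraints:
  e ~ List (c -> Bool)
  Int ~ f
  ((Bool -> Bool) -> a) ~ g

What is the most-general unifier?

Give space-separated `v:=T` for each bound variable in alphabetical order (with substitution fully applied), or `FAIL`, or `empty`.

step 1: unify e ~ List (c -> Bool)  [subst: {-} | 2 pending]
  bind e := List (c -> Bool)
step 2: unify Int ~ f  [subst: {e:=List (c -> Bool)} | 1 pending]
  bind f := Int
step 3: unify ((Bool -> Bool) -> a) ~ g  [subst: {e:=List (c -> Bool), f:=Int} | 0 pending]
  bind g := ((Bool -> Bool) -> a)

Answer: e:=List (c -> Bool) f:=Int g:=((Bool -> Bool) -> a)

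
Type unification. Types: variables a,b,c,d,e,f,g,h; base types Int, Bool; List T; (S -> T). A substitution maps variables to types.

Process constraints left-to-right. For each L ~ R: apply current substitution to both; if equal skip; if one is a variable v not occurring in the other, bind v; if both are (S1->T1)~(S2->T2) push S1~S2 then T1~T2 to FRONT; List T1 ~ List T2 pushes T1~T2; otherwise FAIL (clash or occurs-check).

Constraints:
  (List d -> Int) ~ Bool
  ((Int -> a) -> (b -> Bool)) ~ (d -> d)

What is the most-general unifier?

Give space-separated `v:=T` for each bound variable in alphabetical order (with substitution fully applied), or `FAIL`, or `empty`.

Answer: FAIL

Derivation:
step 1: unify (List d -> Int) ~ Bool  [subst: {-} | 1 pending]
  clash: (List d -> Int) vs Bool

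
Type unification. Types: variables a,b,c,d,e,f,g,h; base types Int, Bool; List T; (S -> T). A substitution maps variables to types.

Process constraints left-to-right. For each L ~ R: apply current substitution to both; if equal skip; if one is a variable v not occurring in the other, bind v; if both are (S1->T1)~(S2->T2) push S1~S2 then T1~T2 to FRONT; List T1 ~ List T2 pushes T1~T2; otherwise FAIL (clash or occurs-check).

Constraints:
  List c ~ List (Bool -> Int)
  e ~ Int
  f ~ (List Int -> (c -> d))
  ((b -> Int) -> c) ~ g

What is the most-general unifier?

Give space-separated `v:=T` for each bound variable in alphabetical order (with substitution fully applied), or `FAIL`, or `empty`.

Answer: c:=(Bool -> Int) e:=Int f:=(List Int -> ((Bool -> Int) -> d)) g:=((b -> Int) -> (Bool -> Int))

Derivation:
step 1: unify List c ~ List (Bool -> Int)  [subst: {-} | 3 pending]
  -> decompose List: push c~(Bool -> Int)
step 2: unify c ~ (Bool -> Int)  [subst: {-} | 3 pending]
  bind c := (Bool -> Int)
step 3: unify e ~ Int  [subst: {c:=(Bool -> Int)} | 2 pending]
  bind e := Int
step 4: unify f ~ (List Int -> ((Bool -> Int) -> d))  [subst: {c:=(Bool -> Int), e:=Int} | 1 pending]
  bind f := (List Int -> ((Bool -> Int) -> d))
step 5: unify ((b -> Int) -> (Bool -> Int)) ~ g  [subst: {c:=(Bool -> Int), e:=Int, f:=(List Int -> ((Bool -> Int) -> d))} | 0 pending]
  bind g := ((b -> Int) -> (Bool -> Int))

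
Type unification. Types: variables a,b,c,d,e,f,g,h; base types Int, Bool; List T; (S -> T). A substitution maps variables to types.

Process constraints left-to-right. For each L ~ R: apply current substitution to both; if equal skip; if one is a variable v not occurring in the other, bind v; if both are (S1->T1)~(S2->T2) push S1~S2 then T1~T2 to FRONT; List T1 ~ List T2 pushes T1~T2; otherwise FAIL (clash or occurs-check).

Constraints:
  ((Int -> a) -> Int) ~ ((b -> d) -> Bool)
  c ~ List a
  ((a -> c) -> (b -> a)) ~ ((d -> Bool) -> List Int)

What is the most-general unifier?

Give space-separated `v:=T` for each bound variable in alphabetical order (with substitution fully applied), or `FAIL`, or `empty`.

step 1: unify ((Int -> a) -> Int) ~ ((b -> d) -> Bool)  [subst: {-} | 2 pending]
  -> decompose arrow: push (Int -> a)~(b -> d), Int~Bool
step 2: unify (Int -> a) ~ (b -> d)  [subst: {-} | 3 pending]
  -> decompose arrow: push Int~b, a~d
step 3: unify Int ~ b  [subst: {-} | 4 pending]
  bind b := Int
step 4: unify a ~ d  [subst: {b:=Int} | 3 pending]
  bind a := d
step 5: unify Int ~ Bool  [subst: {b:=Int, a:=d} | 2 pending]
  clash: Int vs Bool

Answer: FAIL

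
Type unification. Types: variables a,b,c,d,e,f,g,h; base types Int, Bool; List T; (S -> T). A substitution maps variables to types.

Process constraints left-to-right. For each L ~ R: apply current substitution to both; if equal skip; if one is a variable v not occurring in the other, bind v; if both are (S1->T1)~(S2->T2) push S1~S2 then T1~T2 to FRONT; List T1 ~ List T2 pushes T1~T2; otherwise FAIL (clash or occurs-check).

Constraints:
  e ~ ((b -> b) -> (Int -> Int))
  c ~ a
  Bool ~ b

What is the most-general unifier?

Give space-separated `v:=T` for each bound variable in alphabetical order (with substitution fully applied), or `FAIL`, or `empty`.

step 1: unify e ~ ((b -> b) -> (Int -> Int))  [subst: {-} | 2 pending]
  bind e := ((b -> b) -> (Int -> Int))
step 2: unify c ~ a  [subst: {e:=((b -> b) -> (Int -> Int))} | 1 pending]
  bind c := a
step 3: unify Bool ~ b  [subst: {e:=((b -> b) -> (Int -> Int)), c:=a} | 0 pending]
  bind b := Bool

Answer: b:=Bool c:=a e:=((Bool -> Bool) -> (Int -> Int))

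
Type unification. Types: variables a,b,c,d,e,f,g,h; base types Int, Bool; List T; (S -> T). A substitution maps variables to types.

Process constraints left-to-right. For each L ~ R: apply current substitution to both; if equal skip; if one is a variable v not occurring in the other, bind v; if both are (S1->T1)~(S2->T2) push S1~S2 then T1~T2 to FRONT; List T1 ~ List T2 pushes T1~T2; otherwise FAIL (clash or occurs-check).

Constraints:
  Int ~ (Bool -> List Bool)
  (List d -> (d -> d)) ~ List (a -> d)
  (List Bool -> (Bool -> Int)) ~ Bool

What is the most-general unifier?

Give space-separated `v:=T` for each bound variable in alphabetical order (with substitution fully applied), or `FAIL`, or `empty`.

step 1: unify Int ~ (Bool -> List Bool)  [subst: {-} | 2 pending]
  clash: Int vs (Bool -> List Bool)

Answer: FAIL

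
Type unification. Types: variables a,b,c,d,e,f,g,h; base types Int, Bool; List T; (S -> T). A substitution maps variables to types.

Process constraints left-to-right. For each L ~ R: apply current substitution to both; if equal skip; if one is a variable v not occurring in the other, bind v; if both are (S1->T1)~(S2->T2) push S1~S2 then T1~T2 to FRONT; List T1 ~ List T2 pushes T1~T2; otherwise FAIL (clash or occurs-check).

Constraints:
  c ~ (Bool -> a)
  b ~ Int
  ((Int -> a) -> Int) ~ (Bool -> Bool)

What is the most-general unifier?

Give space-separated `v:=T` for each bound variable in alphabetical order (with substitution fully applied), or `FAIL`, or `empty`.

step 1: unify c ~ (Bool -> a)  [subst: {-} | 2 pending]
  bind c := (Bool -> a)
step 2: unify b ~ Int  [subst: {c:=(Bool -> a)} | 1 pending]
  bind b := Int
step 3: unify ((Int -> a) -> Int) ~ (Bool -> Bool)  [subst: {c:=(Bool -> a), b:=Int} | 0 pending]
  -> decompose arrow: push (Int -> a)~Bool, Int~Bool
step 4: unify (Int -> a) ~ Bool  [subst: {c:=(Bool -> a), b:=Int} | 1 pending]
  clash: (Int -> a) vs Bool

Answer: FAIL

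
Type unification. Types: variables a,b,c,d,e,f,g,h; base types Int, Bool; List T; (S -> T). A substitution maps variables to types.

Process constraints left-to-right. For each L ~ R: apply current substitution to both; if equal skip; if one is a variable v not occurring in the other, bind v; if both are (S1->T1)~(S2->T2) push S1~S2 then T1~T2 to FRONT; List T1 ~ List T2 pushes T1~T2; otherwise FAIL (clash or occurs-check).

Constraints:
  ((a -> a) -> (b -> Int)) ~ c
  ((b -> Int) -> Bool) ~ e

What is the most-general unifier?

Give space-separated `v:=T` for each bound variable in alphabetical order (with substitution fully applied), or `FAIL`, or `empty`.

step 1: unify ((a -> a) -> (b -> Int)) ~ c  [subst: {-} | 1 pending]
  bind c := ((a -> a) -> (b -> Int))
step 2: unify ((b -> Int) -> Bool) ~ e  [subst: {c:=((a -> a) -> (b -> Int))} | 0 pending]
  bind e := ((b -> Int) -> Bool)

Answer: c:=((a -> a) -> (b -> Int)) e:=((b -> Int) -> Bool)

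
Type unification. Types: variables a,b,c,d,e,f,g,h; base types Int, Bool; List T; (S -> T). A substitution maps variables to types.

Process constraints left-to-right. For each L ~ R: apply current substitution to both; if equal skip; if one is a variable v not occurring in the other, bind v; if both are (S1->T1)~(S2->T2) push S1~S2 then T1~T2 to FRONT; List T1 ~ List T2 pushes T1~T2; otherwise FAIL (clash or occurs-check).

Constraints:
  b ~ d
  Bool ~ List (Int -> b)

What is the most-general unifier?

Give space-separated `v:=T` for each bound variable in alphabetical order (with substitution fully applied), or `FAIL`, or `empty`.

Answer: FAIL

Derivation:
step 1: unify b ~ d  [subst: {-} | 1 pending]
  bind b := d
step 2: unify Bool ~ List (Int -> d)  [subst: {b:=d} | 0 pending]
  clash: Bool vs List (Int -> d)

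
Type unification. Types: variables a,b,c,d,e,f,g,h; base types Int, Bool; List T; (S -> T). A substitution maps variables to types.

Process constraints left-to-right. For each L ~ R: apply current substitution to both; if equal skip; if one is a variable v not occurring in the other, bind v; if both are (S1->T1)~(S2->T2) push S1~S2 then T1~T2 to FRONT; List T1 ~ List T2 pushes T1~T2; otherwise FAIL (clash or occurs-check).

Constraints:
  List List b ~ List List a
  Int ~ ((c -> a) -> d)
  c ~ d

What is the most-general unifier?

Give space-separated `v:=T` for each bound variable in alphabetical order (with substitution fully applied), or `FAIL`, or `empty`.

step 1: unify List List b ~ List List a  [subst: {-} | 2 pending]
  -> decompose List: push List b~List a
step 2: unify List b ~ List a  [subst: {-} | 2 pending]
  -> decompose List: push b~a
step 3: unify b ~ a  [subst: {-} | 2 pending]
  bind b := a
step 4: unify Int ~ ((c -> a) -> d)  [subst: {b:=a} | 1 pending]
  clash: Int vs ((c -> a) -> d)

Answer: FAIL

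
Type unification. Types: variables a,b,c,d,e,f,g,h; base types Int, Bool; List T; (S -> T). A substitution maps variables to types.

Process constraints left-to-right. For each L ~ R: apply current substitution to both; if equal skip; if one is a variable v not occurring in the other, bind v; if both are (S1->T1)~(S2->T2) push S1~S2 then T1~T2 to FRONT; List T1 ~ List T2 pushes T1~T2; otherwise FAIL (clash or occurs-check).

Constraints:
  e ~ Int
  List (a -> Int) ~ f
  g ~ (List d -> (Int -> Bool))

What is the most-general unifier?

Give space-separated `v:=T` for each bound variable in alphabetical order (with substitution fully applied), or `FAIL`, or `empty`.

step 1: unify e ~ Int  [subst: {-} | 2 pending]
  bind e := Int
step 2: unify List (a -> Int) ~ f  [subst: {e:=Int} | 1 pending]
  bind f := List (a -> Int)
step 3: unify g ~ (List d -> (Int -> Bool))  [subst: {e:=Int, f:=List (a -> Int)} | 0 pending]
  bind g := (List d -> (Int -> Bool))

Answer: e:=Int f:=List (a -> Int) g:=(List d -> (Int -> Bool))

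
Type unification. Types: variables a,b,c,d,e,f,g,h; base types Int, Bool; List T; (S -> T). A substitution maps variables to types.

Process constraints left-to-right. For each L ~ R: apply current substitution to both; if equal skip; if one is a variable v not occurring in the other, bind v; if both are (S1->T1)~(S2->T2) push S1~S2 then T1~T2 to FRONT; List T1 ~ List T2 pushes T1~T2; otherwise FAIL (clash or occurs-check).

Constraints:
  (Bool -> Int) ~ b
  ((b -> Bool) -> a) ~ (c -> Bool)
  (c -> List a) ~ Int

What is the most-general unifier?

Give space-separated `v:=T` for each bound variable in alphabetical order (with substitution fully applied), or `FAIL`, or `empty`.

Answer: FAIL

Derivation:
step 1: unify (Bool -> Int) ~ b  [subst: {-} | 2 pending]
  bind b := (Bool -> Int)
step 2: unify (((Bool -> Int) -> Bool) -> a) ~ (c -> Bool)  [subst: {b:=(Bool -> Int)} | 1 pending]
  -> decompose arrow: push ((Bool -> Int) -> Bool)~c, a~Bool
step 3: unify ((Bool -> Int) -> Bool) ~ c  [subst: {b:=(Bool -> Int)} | 2 pending]
  bind c := ((Bool -> Int) -> Bool)
step 4: unify a ~ Bool  [subst: {b:=(Bool -> Int), c:=((Bool -> Int) -> Bool)} | 1 pending]
  bind a := Bool
step 5: unify (((Bool -> Int) -> Bool) -> List Bool) ~ Int  [subst: {b:=(Bool -> Int), c:=((Bool -> Int) -> Bool), a:=Bool} | 0 pending]
  clash: (((Bool -> Int) -> Bool) -> List Bool) vs Int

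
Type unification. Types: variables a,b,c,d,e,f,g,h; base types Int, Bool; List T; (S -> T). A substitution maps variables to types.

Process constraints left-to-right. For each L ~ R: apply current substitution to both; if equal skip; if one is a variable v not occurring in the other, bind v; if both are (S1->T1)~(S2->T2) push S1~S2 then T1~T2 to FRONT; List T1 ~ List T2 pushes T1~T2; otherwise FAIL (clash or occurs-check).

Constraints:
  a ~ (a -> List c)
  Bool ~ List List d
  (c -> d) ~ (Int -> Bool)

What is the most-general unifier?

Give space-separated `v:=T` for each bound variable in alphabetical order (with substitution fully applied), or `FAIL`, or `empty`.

step 1: unify a ~ (a -> List c)  [subst: {-} | 2 pending]
  occurs-check fail: a in (a -> List c)

Answer: FAIL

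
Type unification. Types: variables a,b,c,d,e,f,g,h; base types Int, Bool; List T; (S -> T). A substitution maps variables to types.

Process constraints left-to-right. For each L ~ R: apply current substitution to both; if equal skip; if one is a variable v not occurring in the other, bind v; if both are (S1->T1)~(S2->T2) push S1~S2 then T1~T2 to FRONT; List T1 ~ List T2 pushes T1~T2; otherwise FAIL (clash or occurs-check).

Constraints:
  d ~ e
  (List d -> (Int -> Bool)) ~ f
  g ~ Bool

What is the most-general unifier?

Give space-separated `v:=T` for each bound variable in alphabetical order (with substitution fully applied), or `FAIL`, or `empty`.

step 1: unify d ~ e  [subst: {-} | 2 pending]
  bind d := e
step 2: unify (List e -> (Int -> Bool)) ~ f  [subst: {d:=e} | 1 pending]
  bind f := (List e -> (Int -> Bool))
step 3: unify g ~ Bool  [subst: {d:=e, f:=(List e -> (Int -> Bool))} | 0 pending]
  bind g := Bool

Answer: d:=e f:=(List e -> (Int -> Bool)) g:=Bool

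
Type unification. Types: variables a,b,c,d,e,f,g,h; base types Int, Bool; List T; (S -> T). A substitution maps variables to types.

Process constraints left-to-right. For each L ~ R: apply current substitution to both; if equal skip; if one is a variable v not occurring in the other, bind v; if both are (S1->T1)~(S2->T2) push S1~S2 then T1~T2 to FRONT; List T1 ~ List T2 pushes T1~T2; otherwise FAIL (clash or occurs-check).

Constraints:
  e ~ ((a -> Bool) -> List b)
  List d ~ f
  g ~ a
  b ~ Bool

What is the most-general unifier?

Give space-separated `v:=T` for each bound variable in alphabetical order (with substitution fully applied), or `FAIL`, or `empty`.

Answer: b:=Bool e:=((a -> Bool) -> List Bool) f:=List d g:=a

Derivation:
step 1: unify e ~ ((a -> Bool) -> List b)  [subst: {-} | 3 pending]
  bind e := ((a -> Bool) -> List b)
step 2: unify List d ~ f  [subst: {e:=((a -> Bool) -> List b)} | 2 pending]
  bind f := List d
step 3: unify g ~ a  [subst: {e:=((a -> Bool) -> List b), f:=List d} | 1 pending]
  bind g := a
step 4: unify b ~ Bool  [subst: {e:=((a -> Bool) -> List b), f:=List d, g:=a} | 0 pending]
  bind b := Bool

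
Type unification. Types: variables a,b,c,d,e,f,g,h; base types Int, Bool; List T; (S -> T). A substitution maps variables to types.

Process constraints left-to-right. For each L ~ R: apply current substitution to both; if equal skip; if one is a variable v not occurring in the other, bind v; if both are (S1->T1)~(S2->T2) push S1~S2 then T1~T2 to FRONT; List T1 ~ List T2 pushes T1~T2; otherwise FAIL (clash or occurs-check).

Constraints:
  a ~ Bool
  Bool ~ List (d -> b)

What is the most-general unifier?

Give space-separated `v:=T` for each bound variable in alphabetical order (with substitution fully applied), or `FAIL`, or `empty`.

Answer: FAIL

Derivation:
step 1: unify a ~ Bool  [subst: {-} | 1 pending]
  bind a := Bool
step 2: unify Bool ~ List (d -> b)  [subst: {a:=Bool} | 0 pending]
  clash: Bool vs List (d -> b)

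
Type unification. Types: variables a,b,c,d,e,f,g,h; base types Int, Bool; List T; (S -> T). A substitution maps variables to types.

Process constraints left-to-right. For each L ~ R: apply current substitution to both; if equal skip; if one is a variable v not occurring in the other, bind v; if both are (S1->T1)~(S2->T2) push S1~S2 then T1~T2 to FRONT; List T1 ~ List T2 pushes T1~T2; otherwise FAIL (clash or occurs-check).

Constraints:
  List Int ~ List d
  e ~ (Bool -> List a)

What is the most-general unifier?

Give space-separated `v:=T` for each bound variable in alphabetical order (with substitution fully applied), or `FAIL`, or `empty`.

step 1: unify List Int ~ List d  [subst: {-} | 1 pending]
  -> decompose List: push Int~d
step 2: unify Int ~ d  [subst: {-} | 1 pending]
  bind d := Int
step 3: unify e ~ (Bool -> List a)  [subst: {d:=Int} | 0 pending]
  bind e := (Bool -> List a)

Answer: d:=Int e:=(Bool -> List a)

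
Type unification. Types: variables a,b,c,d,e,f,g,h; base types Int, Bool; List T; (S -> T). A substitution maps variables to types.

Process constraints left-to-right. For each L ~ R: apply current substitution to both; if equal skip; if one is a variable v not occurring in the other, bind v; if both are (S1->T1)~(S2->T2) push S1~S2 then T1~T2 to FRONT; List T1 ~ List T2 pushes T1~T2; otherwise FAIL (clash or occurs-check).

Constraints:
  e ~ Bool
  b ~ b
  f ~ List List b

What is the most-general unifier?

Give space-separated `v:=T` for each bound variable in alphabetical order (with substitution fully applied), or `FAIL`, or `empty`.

step 1: unify e ~ Bool  [subst: {-} | 2 pending]
  bind e := Bool
step 2: unify b ~ b  [subst: {e:=Bool} | 1 pending]
  -> identical, skip
step 3: unify f ~ List List b  [subst: {e:=Bool} | 0 pending]
  bind f := List List b

Answer: e:=Bool f:=List List b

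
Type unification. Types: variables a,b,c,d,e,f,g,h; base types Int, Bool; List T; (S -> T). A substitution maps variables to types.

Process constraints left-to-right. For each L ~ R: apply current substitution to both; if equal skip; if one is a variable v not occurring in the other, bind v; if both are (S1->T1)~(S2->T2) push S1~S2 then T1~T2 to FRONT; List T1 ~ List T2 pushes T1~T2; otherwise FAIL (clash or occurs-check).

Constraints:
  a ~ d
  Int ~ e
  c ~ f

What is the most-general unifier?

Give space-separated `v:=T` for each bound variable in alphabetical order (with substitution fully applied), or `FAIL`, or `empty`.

Answer: a:=d c:=f e:=Int

Derivation:
step 1: unify a ~ d  [subst: {-} | 2 pending]
  bind a := d
step 2: unify Int ~ e  [subst: {a:=d} | 1 pending]
  bind e := Int
step 3: unify c ~ f  [subst: {a:=d, e:=Int} | 0 pending]
  bind c := f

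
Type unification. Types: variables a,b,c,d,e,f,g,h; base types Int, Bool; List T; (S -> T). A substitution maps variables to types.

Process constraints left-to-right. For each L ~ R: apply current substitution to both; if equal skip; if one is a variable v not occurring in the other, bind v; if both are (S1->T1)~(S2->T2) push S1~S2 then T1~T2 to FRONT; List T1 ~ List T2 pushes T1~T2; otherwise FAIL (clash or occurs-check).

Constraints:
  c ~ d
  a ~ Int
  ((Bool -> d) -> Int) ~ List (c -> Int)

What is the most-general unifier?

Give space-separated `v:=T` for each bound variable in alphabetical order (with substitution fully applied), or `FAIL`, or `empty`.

Answer: FAIL

Derivation:
step 1: unify c ~ d  [subst: {-} | 2 pending]
  bind c := d
step 2: unify a ~ Int  [subst: {c:=d} | 1 pending]
  bind a := Int
step 3: unify ((Bool -> d) -> Int) ~ List (d -> Int)  [subst: {c:=d, a:=Int} | 0 pending]
  clash: ((Bool -> d) -> Int) vs List (d -> Int)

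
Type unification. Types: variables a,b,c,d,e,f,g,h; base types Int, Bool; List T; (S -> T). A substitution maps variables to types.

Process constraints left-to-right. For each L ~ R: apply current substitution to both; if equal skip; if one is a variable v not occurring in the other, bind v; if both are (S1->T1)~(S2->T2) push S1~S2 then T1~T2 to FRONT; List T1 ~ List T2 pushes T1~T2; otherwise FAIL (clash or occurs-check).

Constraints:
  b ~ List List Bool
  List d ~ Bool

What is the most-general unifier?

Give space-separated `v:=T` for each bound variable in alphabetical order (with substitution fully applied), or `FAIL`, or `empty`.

step 1: unify b ~ List List Bool  [subst: {-} | 1 pending]
  bind b := List List Bool
step 2: unify List d ~ Bool  [subst: {b:=List List Bool} | 0 pending]
  clash: List d vs Bool

Answer: FAIL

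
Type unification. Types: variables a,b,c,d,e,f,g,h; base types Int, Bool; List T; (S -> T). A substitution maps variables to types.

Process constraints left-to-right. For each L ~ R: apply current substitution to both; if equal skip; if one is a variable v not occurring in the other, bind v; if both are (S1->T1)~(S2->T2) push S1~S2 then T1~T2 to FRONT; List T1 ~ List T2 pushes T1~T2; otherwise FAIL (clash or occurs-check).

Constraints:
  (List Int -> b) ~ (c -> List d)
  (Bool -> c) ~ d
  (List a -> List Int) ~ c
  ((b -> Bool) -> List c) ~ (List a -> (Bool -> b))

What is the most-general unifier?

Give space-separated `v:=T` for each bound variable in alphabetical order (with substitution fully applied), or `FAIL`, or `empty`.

Answer: FAIL

Derivation:
step 1: unify (List Int -> b) ~ (c -> List d)  [subst: {-} | 3 pending]
  -> decompose arrow: push List Int~c, b~List d
step 2: unify List Int ~ c  [subst: {-} | 4 pending]
  bind c := List Int
step 3: unify b ~ List d  [subst: {c:=List Int} | 3 pending]
  bind b := List d
step 4: unify (Bool -> List Int) ~ d  [subst: {c:=List Int, b:=List d} | 2 pending]
  bind d := (Bool -> List Int)
step 5: unify (List a -> List Int) ~ List Int  [subst: {c:=List Int, b:=List d, d:=(Bool -> List Int)} | 1 pending]
  clash: (List a -> List Int) vs List Int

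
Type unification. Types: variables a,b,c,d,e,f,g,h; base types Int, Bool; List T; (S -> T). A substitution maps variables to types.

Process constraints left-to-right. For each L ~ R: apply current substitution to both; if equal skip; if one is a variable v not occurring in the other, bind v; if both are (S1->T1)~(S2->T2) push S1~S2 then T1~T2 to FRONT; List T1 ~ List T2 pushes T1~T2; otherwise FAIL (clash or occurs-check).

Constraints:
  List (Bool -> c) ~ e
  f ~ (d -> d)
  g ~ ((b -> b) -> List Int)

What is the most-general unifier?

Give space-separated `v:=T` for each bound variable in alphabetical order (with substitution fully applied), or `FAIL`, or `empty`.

Answer: e:=List (Bool -> c) f:=(d -> d) g:=((b -> b) -> List Int)

Derivation:
step 1: unify List (Bool -> c) ~ e  [subst: {-} | 2 pending]
  bind e := List (Bool -> c)
step 2: unify f ~ (d -> d)  [subst: {e:=List (Bool -> c)} | 1 pending]
  bind f := (d -> d)
step 3: unify g ~ ((b -> b) -> List Int)  [subst: {e:=List (Bool -> c), f:=(d -> d)} | 0 pending]
  bind g := ((b -> b) -> List Int)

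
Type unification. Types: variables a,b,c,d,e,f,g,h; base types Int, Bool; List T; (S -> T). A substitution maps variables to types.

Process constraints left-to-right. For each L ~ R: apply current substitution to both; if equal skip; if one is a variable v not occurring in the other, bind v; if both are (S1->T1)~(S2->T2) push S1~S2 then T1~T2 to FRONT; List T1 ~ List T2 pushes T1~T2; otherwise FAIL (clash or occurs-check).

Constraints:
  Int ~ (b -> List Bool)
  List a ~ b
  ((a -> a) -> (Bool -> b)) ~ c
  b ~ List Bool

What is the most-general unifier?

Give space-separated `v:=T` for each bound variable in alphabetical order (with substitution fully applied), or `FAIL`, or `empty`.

Answer: FAIL

Derivation:
step 1: unify Int ~ (b -> List Bool)  [subst: {-} | 3 pending]
  clash: Int vs (b -> List Bool)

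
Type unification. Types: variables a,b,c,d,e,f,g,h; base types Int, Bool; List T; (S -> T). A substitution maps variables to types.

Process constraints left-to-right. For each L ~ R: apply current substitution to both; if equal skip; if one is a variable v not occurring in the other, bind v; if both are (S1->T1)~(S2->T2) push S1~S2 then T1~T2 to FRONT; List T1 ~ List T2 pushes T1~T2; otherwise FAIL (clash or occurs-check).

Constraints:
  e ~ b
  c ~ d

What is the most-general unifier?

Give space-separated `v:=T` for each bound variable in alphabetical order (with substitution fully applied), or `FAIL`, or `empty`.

step 1: unify e ~ b  [subst: {-} | 1 pending]
  bind e := b
step 2: unify c ~ d  [subst: {e:=b} | 0 pending]
  bind c := d

Answer: c:=d e:=b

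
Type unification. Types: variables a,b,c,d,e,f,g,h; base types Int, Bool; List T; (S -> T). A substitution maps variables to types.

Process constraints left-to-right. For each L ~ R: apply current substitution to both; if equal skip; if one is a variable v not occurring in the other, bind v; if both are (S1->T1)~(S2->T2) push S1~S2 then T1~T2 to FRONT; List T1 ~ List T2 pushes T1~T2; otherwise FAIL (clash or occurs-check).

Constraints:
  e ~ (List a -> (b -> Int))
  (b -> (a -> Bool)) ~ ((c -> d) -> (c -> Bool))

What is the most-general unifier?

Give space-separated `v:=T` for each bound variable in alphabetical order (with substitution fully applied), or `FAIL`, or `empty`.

Answer: a:=c b:=(c -> d) e:=(List c -> ((c -> d) -> Int))

Derivation:
step 1: unify e ~ (List a -> (b -> Int))  [subst: {-} | 1 pending]
  bind e := (List a -> (b -> Int))
step 2: unify (b -> (a -> Bool)) ~ ((c -> d) -> (c -> Bool))  [subst: {e:=(List a -> (b -> Int))} | 0 pending]
  -> decompose arrow: push b~(c -> d), (a -> Bool)~(c -> Bool)
step 3: unify b ~ (c -> d)  [subst: {e:=(List a -> (b -> Int))} | 1 pending]
  bind b := (c -> d)
step 4: unify (a -> Bool) ~ (c -> Bool)  [subst: {e:=(List a -> (b -> Int)), b:=(c -> d)} | 0 pending]
  -> decompose arrow: push a~c, Bool~Bool
step 5: unify a ~ c  [subst: {e:=(List a -> (b -> Int)), b:=(c -> d)} | 1 pending]
  bind a := c
step 6: unify Bool ~ Bool  [subst: {e:=(List a -> (b -> Int)), b:=(c -> d), a:=c} | 0 pending]
  -> identical, skip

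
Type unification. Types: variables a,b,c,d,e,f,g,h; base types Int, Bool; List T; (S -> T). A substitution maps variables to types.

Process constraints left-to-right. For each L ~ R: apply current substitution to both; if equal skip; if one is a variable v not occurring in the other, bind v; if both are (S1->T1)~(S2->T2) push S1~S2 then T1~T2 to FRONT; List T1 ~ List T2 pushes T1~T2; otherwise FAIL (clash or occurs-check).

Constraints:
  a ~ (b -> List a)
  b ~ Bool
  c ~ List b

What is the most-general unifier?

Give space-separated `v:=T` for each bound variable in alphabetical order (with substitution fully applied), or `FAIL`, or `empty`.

step 1: unify a ~ (b -> List a)  [subst: {-} | 2 pending]
  occurs-check fail: a in (b -> List a)

Answer: FAIL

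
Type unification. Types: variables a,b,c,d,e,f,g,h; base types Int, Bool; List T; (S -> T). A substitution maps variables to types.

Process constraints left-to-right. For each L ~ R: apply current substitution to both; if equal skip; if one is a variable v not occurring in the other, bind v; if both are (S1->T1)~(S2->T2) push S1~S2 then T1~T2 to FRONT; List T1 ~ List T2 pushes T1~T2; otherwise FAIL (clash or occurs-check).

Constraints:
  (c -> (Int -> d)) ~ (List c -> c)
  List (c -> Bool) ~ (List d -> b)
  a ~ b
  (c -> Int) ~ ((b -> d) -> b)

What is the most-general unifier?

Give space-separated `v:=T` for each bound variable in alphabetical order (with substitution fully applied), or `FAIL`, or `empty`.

Answer: FAIL

Derivation:
step 1: unify (c -> (Int -> d)) ~ (List c -> c)  [subst: {-} | 3 pending]
  -> decompose arrow: push c~List c, (Int -> d)~c
step 2: unify c ~ List c  [subst: {-} | 4 pending]
  occurs-check fail: c in List c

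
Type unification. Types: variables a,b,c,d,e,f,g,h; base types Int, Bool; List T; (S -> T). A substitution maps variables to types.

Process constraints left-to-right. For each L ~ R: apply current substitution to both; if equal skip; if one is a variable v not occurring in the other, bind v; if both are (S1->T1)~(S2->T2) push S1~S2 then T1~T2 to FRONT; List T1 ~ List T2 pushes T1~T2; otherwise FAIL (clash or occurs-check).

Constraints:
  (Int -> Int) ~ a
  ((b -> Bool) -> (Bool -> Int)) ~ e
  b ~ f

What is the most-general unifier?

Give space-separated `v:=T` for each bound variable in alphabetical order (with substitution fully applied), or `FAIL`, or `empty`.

step 1: unify (Int -> Int) ~ a  [subst: {-} | 2 pending]
  bind a := (Int -> Int)
step 2: unify ((b -> Bool) -> (Bool -> Int)) ~ e  [subst: {a:=(Int -> Int)} | 1 pending]
  bind e := ((b -> Bool) -> (Bool -> Int))
step 3: unify b ~ f  [subst: {a:=(Int -> Int), e:=((b -> Bool) -> (Bool -> Int))} | 0 pending]
  bind b := f

Answer: a:=(Int -> Int) b:=f e:=((f -> Bool) -> (Bool -> Int))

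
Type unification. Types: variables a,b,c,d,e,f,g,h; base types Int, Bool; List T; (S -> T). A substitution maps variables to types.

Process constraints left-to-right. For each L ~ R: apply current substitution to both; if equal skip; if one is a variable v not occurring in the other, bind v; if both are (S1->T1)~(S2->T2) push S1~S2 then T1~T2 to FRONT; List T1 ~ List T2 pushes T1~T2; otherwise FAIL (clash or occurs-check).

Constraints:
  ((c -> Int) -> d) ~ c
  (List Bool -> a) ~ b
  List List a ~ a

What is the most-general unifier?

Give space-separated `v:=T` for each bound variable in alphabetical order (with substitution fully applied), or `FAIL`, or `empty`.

step 1: unify ((c -> Int) -> d) ~ c  [subst: {-} | 2 pending]
  occurs-check fail

Answer: FAIL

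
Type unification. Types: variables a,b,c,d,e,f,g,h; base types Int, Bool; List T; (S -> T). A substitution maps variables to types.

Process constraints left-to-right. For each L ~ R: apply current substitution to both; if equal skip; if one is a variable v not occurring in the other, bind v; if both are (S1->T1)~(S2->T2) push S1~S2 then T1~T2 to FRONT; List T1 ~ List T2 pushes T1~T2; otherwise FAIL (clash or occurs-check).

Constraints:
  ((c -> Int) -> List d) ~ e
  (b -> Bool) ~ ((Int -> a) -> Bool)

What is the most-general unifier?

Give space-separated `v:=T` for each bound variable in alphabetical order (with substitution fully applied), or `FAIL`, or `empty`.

Answer: b:=(Int -> a) e:=((c -> Int) -> List d)

Derivation:
step 1: unify ((c -> Int) -> List d) ~ e  [subst: {-} | 1 pending]
  bind e := ((c -> Int) -> List d)
step 2: unify (b -> Bool) ~ ((Int -> a) -> Bool)  [subst: {e:=((c -> Int) -> List d)} | 0 pending]
  -> decompose arrow: push b~(Int -> a), Bool~Bool
step 3: unify b ~ (Int -> a)  [subst: {e:=((c -> Int) -> List d)} | 1 pending]
  bind b := (Int -> a)
step 4: unify Bool ~ Bool  [subst: {e:=((c -> Int) -> List d), b:=(Int -> a)} | 0 pending]
  -> identical, skip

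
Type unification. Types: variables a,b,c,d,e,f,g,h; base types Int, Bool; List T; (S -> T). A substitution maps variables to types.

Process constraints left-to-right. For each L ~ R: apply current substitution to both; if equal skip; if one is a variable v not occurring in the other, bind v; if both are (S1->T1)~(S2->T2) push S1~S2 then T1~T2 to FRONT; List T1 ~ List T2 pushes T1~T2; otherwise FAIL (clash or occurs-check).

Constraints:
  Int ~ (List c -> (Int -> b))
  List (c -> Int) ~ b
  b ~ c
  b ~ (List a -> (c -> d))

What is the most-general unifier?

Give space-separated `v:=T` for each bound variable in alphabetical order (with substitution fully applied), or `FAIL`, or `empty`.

Answer: FAIL

Derivation:
step 1: unify Int ~ (List c -> (Int -> b))  [subst: {-} | 3 pending]
  clash: Int vs (List c -> (Int -> b))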